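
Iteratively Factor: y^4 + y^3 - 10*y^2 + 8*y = (y)*(y^3 + y^2 - 10*y + 8) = y*(y - 2)*(y^2 + 3*y - 4) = y*(y - 2)*(y + 4)*(y - 1)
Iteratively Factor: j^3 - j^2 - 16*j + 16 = (j - 1)*(j^2 - 16) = (j - 1)*(j + 4)*(j - 4)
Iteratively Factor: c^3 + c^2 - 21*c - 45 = (c + 3)*(c^2 - 2*c - 15) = (c + 3)^2*(c - 5)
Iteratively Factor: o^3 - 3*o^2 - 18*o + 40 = (o + 4)*(o^2 - 7*o + 10) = (o - 2)*(o + 4)*(o - 5)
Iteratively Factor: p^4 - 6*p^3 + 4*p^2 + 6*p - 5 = (p - 1)*(p^3 - 5*p^2 - p + 5) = (p - 5)*(p - 1)*(p^2 - 1) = (p - 5)*(p - 1)*(p + 1)*(p - 1)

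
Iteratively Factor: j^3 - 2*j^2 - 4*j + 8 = (j - 2)*(j^2 - 4) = (j - 2)^2*(j + 2)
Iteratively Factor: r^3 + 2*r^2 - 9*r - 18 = (r + 3)*(r^2 - r - 6) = (r + 2)*(r + 3)*(r - 3)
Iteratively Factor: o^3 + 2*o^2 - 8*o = (o + 4)*(o^2 - 2*o) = o*(o + 4)*(o - 2)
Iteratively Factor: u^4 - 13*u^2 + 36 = (u + 3)*(u^3 - 3*u^2 - 4*u + 12) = (u - 3)*(u + 3)*(u^2 - 4) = (u - 3)*(u + 2)*(u + 3)*(u - 2)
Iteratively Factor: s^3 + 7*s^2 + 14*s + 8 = (s + 1)*(s^2 + 6*s + 8) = (s + 1)*(s + 2)*(s + 4)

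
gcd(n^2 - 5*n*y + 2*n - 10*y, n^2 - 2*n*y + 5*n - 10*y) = 1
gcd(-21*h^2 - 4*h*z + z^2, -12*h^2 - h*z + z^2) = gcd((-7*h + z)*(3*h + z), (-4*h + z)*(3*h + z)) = 3*h + z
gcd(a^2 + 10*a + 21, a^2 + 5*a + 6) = a + 3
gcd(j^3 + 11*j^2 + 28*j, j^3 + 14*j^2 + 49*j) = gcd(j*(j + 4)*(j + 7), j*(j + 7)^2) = j^2 + 7*j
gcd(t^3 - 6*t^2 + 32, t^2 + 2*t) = t + 2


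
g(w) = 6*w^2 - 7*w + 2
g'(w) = 12*w - 7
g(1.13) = 1.75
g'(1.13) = 6.56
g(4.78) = 105.63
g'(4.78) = 50.36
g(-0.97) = 14.44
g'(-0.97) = -18.64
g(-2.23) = 47.45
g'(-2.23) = -33.76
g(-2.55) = 58.86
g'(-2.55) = -37.60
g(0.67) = 0.00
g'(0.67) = 1.04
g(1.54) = 5.45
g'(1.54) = 11.48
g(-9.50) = 610.00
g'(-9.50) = -121.00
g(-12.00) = 950.00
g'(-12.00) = -151.00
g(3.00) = 35.00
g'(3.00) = 29.00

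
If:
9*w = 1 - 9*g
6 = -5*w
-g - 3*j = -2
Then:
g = 59/45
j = 31/135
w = -6/5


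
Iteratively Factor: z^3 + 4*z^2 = (z)*(z^2 + 4*z) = z^2*(z + 4)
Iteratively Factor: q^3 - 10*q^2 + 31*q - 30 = (q - 2)*(q^2 - 8*q + 15) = (q - 3)*(q - 2)*(q - 5)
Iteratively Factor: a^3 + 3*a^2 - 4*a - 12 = (a + 3)*(a^2 - 4) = (a + 2)*(a + 3)*(a - 2)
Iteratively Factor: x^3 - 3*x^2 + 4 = (x - 2)*(x^2 - x - 2) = (x - 2)*(x + 1)*(x - 2)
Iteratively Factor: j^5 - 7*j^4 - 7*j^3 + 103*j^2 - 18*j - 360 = (j - 4)*(j^4 - 3*j^3 - 19*j^2 + 27*j + 90) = (j - 4)*(j - 3)*(j^3 - 19*j - 30) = (j - 4)*(j - 3)*(j + 2)*(j^2 - 2*j - 15) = (j - 4)*(j - 3)*(j + 2)*(j + 3)*(j - 5)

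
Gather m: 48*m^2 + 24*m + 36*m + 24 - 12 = 48*m^2 + 60*m + 12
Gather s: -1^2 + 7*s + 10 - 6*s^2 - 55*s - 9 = -6*s^2 - 48*s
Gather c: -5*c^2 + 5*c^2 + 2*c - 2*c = 0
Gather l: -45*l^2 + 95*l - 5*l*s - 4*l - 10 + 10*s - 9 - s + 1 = -45*l^2 + l*(91 - 5*s) + 9*s - 18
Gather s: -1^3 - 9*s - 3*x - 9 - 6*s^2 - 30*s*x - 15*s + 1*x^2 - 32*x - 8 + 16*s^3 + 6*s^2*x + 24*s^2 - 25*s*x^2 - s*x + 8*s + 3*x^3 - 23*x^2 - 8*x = 16*s^3 + s^2*(6*x + 18) + s*(-25*x^2 - 31*x - 16) + 3*x^3 - 22*x^2 - 43*x - 18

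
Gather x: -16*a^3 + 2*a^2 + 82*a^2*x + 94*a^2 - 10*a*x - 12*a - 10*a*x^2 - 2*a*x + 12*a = -16*a^3 + 96*a^2 - 10*a*x^2 + x*(82*a^2 - 12*a)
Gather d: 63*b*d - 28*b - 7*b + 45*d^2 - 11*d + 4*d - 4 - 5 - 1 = -35*b + 45*d^2 + d*(63*b - 7) - 10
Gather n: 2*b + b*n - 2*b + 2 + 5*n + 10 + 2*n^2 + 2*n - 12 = 2*n^2 + n*(b + 7)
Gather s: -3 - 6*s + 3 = -6*s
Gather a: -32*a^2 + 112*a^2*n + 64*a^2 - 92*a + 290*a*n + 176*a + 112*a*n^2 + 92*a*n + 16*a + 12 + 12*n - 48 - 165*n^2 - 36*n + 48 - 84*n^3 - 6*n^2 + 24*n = a^2*(112*n + 32) + a*(112*n^2 + 382*n + 100) - 84*n^3 - 171*n^2 + 12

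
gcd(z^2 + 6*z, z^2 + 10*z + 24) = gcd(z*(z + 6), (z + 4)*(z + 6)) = z + 6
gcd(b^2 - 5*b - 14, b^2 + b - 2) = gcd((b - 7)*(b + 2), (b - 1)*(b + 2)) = b + 2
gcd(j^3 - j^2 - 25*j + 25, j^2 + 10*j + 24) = 1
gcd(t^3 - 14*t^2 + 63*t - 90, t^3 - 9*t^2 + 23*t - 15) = t^2 - 8*t + 15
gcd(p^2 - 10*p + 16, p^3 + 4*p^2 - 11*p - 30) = 1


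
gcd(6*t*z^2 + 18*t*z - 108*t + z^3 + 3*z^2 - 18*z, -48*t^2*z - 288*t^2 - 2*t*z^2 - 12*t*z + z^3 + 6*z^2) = 6*t*z + 36*t + z^2 + 6*z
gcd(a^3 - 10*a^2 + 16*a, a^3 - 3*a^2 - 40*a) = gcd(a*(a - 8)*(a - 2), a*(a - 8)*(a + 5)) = a^2 - 8*a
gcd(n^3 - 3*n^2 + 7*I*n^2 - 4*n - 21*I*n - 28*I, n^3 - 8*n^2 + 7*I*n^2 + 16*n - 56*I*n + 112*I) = n^2 + n*(-4 + 7*I) - 28*I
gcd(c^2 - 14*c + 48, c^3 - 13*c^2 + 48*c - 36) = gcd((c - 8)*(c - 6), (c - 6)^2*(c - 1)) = c - 6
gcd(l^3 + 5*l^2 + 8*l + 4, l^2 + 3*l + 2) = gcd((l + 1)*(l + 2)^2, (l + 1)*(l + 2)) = l^2 + 3*l + 2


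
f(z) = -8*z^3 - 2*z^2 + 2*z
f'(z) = -24*z^2 - 4*z + 2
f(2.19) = -89.24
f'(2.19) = -121.87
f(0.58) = -1.07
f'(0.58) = -8.39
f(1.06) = -9.66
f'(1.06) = -29.21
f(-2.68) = 134.27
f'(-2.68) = -159.66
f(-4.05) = 490.54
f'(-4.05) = -375.46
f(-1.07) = 5.37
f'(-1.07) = -21.20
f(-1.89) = 43.09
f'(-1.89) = -76.17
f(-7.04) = 2678.11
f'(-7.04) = -1159.32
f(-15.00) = 26520.00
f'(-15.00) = -5338.00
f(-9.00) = 5652.00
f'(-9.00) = -1906.00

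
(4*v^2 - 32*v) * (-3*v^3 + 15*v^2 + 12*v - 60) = -12*v^5 + 156*v^4 - 432*v^3 - 624*v^2 + 1920*v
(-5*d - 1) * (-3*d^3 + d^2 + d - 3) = 15*d^4 - 2*d^3 - 6*d^2 + 14*d + 3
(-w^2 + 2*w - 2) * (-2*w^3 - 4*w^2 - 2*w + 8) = 2*w^5 - 2*w^3 - 4*w^2 + 20*w - 16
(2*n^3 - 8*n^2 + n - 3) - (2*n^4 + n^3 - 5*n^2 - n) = -2*n^4 + n^3 - 3*n^2 + 2*n - 3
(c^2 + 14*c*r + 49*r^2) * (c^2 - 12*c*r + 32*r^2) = c^4 + 2*c^3*r - 87*c^2*r^2 - 140*c*r^3 + 1568*r^4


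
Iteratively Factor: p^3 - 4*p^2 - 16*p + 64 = (p - 4)*(p^2 - 16) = (p - 4)*(p + 4)*(p - 4)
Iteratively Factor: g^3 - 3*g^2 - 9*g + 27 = (g - 3)*(g^2 - 9) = (g - 3)^2*(g + 3)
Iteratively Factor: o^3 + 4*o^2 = (o)*(o^2 + 4*o) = o*(o + 4)*(o)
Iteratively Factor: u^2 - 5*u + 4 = (u - 4)*(u - 1)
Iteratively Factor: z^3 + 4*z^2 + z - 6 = (z + 3)*(z^2 + z - 2) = (z - 1)*(z + 3)*(z + 2)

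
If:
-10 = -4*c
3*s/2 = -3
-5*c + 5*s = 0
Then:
No Solution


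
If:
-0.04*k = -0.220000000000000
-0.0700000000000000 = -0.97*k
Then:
No Solution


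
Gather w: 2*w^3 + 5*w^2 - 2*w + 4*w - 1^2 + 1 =2*w^3 + 5*w^2 + 2*w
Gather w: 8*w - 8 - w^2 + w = -w^2 + 9*w - 8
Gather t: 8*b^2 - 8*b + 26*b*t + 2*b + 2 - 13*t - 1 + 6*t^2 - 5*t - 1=8*b^2 - 6*b + 6*t^2 + t*(26*b - 18)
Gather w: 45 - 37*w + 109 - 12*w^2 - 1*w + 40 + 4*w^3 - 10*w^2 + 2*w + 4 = 4*w^3 - 22*w^2 - 36*w + 198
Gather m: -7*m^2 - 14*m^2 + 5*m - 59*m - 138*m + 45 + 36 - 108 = -21*m^2 - 192*m - 27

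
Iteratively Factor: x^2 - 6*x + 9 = (x - 3)*(x - 3)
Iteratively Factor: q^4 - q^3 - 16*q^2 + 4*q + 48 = (q - 2)*(q^3 + q^2 - 14*q - 24) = (q - 2)*(q + 2)*(q^2 - q - 12) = (q - 4)*(q - 2)*(q + 2)*(q + 3)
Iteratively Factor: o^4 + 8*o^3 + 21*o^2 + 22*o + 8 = (o + 4)*(o^3 + 4*o^2 + 5*o + 2) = (o + 1)*(o + 4)*(o^2 + 3*o + 2) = (o + 1)^2*(o + 4)*(o + 2)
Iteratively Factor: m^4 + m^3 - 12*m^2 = (m + 4)*(m^3 - 3*m^2) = (m - 3)*(m + 4)*(m^2) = m*(m - 3)*(m + 4)*(m)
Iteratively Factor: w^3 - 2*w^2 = (w)*(w^2 - 2*w) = w^2*(w - 2)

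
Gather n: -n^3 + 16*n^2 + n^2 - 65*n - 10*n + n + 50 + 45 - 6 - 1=-n^3 + 17*n^2 - 74*n + 88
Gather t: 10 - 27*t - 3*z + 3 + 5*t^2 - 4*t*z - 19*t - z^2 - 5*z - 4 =5*t^2 + t*(-4*z - 46) - z^2 - 8*z + 9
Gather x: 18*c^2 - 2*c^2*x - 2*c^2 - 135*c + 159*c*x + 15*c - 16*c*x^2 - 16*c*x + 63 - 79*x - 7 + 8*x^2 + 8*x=16*c^2 - 120*c + x^2*(8 - 16*c) + x*(-2*c^2 + 143*c - 71) + 56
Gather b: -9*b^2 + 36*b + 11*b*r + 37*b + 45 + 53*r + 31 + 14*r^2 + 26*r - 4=-9*b^2 + b*(11*r + 73) + 14*r^2 + 79*r + 72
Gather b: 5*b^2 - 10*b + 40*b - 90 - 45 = 5*b^2 + 30*b - 135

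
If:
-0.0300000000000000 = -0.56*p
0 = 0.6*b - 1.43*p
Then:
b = 0.13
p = 0.05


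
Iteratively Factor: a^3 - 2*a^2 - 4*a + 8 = (a - 2)*(a^2 - 4) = (a - 2)^2*(a + 2)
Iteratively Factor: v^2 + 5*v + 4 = (v + 4)*(v + 1)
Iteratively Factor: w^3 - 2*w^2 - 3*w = (w - 3)*(w^2 + w) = (w - 3)*(w + 1)*(w)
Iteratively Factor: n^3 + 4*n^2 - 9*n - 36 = (n + 3)*(n^2 + n - 12) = (n - 3)*(n + 3)*(n + 4)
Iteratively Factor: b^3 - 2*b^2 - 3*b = (b + 1)*(b^2 - 3*b) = b*(b + 1)*(b - 3)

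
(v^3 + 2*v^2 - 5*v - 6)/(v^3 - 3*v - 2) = (v + 3)/(v + 1)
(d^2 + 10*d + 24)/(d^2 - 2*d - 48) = (d + 4)/(d - 8)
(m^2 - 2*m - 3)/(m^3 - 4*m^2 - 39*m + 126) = (m + 1)/(m^2 - m - 42)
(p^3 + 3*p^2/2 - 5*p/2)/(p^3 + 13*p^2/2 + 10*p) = (p - 1)/(p + 4)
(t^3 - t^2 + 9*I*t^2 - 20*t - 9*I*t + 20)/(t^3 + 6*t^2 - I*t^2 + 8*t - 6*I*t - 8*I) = (t^3 + t^2*(-1 + 9*I) + t*(-20 - 9*I) + 20)/(t^3 + t^2*(6 - I) + t*(8 - 6*I) - 8*I)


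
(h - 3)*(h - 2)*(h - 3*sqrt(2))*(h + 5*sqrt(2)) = h^4 - 5*h^3 + 2*sqrt(2)*h^3 - 24*h^2 - 10*sqrt(2)*h^2 + 12*sqrt(2)*h + 150*h - 180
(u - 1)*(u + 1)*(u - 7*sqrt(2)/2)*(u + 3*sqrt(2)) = u^4 - sqrt(2)*u^3/2 - 22*u^2 + sqrt(2)*u/2 + 21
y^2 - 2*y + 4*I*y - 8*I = (y - 2)*(y + 4*I)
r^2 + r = r*(r + 1)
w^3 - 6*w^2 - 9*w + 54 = (w - 6)*(w - 3)*(w + 3)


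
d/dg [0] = 0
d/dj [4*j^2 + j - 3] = 8*j + 1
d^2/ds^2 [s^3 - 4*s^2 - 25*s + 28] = 6*s - 8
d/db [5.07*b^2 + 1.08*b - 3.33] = 10.14*b + 1.08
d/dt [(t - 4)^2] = 2*t - 8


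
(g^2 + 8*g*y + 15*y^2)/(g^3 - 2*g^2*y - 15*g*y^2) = (-g - 5*y)/(g*(-g + 5*y))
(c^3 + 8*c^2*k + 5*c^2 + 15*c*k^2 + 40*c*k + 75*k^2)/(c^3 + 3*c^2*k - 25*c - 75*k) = (c + 5*k)/(c - 5)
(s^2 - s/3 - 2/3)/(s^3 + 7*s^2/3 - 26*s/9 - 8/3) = 3*(s - 1)/(3*s^2 + 5*s - 12)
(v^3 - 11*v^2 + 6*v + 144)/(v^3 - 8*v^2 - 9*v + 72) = (v - 6)/(v - 3)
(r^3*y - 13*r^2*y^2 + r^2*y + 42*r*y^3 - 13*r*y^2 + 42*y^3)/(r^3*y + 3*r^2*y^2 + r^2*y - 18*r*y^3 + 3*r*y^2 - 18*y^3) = (-r^2 + 13*r*y - 42*y^2)/(-r^2 - 3*r*y + 18*y^2)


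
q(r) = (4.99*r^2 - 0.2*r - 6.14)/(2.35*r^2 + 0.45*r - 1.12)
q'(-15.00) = 0.00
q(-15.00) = 2.15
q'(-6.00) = -0.00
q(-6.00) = 2.16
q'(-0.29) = -1.72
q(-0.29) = 5.38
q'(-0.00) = 2.38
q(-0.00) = 5.48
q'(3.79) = 0.09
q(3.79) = 1.89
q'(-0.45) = -6.17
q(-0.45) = 5.95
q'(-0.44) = -5.73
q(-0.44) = 5.89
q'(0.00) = 2.38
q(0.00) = 5.48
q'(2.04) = 0.55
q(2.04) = 1.48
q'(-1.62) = -0.99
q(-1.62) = 1.69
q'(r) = (-4.7*r - 0.45)*(4.99*r^2 - 0.2*r - 6.14)/(2.35*r^2 + 0.45*r - 1.12)^2 + (9.98*r - 0.2)/(2.35*r^2 + 0.45*r - 1.12) = (2.7155*r^2 + 17.6804*r + 2.987)/(5.5225*r^4 + 2.115*r^3 - 5.0615*r^2 - 1.008*r + 1.2544)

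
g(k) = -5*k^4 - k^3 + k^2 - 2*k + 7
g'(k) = -20*k^3 - 3*k^2 + 2*k - 2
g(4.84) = -2836.43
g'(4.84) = -2330.19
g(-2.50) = -161.44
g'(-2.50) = 286.75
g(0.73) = 4.26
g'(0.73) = -9.92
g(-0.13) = 7.28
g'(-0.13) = -2.27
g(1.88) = -62.33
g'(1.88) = -141.74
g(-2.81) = -269.04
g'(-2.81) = 412.45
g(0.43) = 6.07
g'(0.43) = -3.28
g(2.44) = -183.68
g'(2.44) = -305.52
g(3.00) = -422.00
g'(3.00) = -563.00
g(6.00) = -6665.00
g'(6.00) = -4418.00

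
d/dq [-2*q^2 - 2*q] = -4*q - 2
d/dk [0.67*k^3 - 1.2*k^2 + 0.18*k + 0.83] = 2.01*k^2 - 2.4*k + 0.18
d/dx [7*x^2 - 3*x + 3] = 14*x - 3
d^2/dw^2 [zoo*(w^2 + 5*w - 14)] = zoo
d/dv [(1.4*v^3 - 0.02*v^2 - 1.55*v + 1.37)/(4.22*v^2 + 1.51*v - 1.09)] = (5.908*v^4 + 4.228*v^3 + 1.9328*v^2 - 11.5192*v - 0.3792)/(17.8084*v^4 + 12.7444*v^3 - 6.9195*v^2 - 3.2918*v + 1.1881)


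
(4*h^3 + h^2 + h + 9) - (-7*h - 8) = 4*h^3 + h^2 + 8*h + 17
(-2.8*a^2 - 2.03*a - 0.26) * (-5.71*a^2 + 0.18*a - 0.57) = 15.988*a^4 + 11.0873*a^3 + 2.7152*a^2 + 1.1103*a + 0.1482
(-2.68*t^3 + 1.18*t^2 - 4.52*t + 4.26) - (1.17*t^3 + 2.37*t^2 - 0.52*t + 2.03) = -3.85*t^3 - 1.19*t^2 - 4.0*t + 2.23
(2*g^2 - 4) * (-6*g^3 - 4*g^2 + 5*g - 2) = -12*g^5 - 8*g^4 + 34*g^3 + 12*g^2 - 20*g + 8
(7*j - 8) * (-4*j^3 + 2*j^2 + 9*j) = -28*j^4 + 46*j^3 + 47*j^2 - 72*j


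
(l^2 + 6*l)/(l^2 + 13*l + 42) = l/(l + 7)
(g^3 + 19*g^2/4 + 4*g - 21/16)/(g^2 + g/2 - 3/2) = (8*g^2 + 26*g - 7)/(8*(g - 1))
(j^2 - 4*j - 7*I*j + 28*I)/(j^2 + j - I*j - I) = (j^2 - 4*j - 7*I*j + 28*I)/(j^2 + j - I*j - I)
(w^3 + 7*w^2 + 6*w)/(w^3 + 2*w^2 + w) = (w + 6)/(w + 1)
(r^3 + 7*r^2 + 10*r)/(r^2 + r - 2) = r*(r + 5)/(r - 1)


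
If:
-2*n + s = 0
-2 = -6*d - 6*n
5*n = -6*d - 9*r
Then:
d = 1/3 - s/2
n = s/2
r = s/18 - 2/9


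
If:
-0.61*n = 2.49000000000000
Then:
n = -4.08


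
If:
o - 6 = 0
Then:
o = 6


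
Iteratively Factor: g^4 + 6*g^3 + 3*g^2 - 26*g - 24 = (g - 2)*(g^3 + 8*g^2 + 19*g + 12) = (g - 2)*(g + 3)*(g^2 + 5*g + 4) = (g - 2)*(g + 3)*(g + 4)*(g + 1)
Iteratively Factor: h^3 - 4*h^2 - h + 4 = (h - 1)*(h^2 - 3*h - 4) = (h - 1)*(h + 1)*(h - 4)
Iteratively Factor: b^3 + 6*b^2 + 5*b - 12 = (b - 1)*(b^2 + 7*b + 12) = (b - 1)*(b + 4)*(b + 3)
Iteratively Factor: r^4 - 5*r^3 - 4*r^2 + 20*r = (r - 2)*(r^3 - 3*r^2 - 10*r) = r*(r - 2)*(r^2 - 3*r - 10) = r*(r - 2)*(r + 2)*(r - 5)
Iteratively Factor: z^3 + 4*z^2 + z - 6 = (z + 2)*(z^2 + 2*z - 3) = (z - 1)*(z + 2)*(z + 3)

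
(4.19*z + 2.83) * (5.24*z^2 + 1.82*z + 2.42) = 21.9556*z^3 + 22.455*z^2 + 15.2904*z + 6.8486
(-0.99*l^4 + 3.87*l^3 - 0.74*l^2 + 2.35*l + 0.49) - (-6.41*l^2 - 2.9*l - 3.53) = -0.99*l^4 + 3.87*l^3 + 5.67*l^2 + 5.25*l + 4.02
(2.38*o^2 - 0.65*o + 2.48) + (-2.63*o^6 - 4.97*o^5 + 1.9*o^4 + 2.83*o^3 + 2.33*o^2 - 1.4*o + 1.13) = -2.63*o^6 - 4.97*o^5 + 1.9*o^4 + 2.83*o^3 + 4.71*o^2 - 2.05*o + 3.61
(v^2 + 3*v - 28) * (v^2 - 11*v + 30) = v^4 - 8*v^3 - 31*v^2 + 398*v - 840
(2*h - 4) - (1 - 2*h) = 4*h - 5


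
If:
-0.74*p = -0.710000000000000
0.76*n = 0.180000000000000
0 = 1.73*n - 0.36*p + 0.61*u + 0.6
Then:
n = 0.24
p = 0.96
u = -1.09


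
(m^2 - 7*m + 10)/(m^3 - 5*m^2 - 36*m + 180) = (m - 2)/(m^2 - 36)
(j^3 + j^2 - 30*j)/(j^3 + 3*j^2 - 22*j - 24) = j*(j - 5)/(j^2 - 3*j - 4)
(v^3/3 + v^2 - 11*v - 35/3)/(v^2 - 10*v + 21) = (v^3 + 3*v^2 - 33*v - 35)/(3*(v^2 - 10*v + 21))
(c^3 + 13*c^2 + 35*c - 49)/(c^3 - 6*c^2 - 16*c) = (-c^3 - 13*c^2 - 35*c + 49)/(c*(-c^2 + 6*c + 16))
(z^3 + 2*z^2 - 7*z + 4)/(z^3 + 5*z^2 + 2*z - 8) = (z - 1)/(z + 2)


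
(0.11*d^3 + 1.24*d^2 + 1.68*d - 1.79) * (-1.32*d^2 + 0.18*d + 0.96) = -0.1452*d^5 - 1.617*d^4 - 1.8888*d^3 + 3.8556*d^2 + 1.2906*d - 1.7184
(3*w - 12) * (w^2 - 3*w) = 3*w^3 - 21*w^2 + 36*w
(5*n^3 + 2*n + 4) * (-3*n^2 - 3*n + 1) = -15*n^5 - 15*n^4 - n^3 - 18*n^2 - 10*n + 4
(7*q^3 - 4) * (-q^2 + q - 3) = -7*q^5 + 7*q^4 - 21*q^3 + 4*q^2 - 4*q + 12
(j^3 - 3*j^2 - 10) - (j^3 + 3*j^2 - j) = -6*j^2 + j - 10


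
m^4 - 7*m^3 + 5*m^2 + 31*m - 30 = (m - 5)*(m - 3)*(m - 1)*(m + 2)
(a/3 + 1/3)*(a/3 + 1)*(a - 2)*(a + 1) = a^4/9 + a^3/3 - a^2/3 - 11*a/9 - 2/3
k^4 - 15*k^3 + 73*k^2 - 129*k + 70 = (k - 7)*(k - 5)*(k - 2)*(k - 1)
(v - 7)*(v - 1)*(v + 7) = v^3 - v^2 - 49*v + 49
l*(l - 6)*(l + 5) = l^3 - l^2 - 30*l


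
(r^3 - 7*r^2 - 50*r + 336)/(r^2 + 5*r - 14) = (r^2 - 14*r + 48)/(r - 2)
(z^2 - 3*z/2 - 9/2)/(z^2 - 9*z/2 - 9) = (z - 3)/(z - 6)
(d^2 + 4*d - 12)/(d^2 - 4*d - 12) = (-d^2 - 4*d + 12)/(-d^2 + 4*d + 12)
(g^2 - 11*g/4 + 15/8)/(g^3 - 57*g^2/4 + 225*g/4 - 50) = (g - 3/2)/(g^2 - 13*g + 40)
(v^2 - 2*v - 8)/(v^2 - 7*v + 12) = (v + 2)/(v - 3)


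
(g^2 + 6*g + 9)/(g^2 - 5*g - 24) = (g + 3)/(g - 8)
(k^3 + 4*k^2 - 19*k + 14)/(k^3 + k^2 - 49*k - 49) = (k^2 - 3*k + 2)/(k^2 - 6*k - 7)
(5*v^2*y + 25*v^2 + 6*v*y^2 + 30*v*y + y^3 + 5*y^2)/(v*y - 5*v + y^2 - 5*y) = (5*v*y + 25*v + y^2 + 5*y)/(y - 5)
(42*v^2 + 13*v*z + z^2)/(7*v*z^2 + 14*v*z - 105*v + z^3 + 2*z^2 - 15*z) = (6*v + z)/(z^2 + 2*z - 15)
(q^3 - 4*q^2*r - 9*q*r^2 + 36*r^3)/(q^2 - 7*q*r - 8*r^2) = (-q^3 + 4*q^2*r + 9*q*r^2 - 36*r^3)/(-q^2 + 7*q*r + 8*r^2)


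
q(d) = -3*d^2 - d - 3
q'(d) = -6*d - 1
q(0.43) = -3.98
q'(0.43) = -3.58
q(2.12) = -18.60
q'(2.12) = -13.72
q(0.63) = -4.82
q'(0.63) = -4.78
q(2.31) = -21.32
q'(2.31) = -14.86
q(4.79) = -76.62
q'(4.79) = -29.74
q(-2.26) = -16.06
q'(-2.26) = 12.56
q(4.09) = -57.27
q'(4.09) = -25.54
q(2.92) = -31.50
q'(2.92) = -18.52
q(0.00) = -3.00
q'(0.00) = -1.00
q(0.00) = -3.00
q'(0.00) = -1.00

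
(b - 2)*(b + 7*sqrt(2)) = b^2 - 2*b + 7*sqrt(2)*b - 14*sqrt(2)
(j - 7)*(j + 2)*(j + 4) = j^3 - j^2 - 34*j - 56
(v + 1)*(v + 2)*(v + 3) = v^3 + 6*v^2 + 11*v + 6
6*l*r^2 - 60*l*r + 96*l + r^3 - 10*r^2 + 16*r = (6*l + r)*(r - 8)*(r - 2)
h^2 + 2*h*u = h*(h + 2*u)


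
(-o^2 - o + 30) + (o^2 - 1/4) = 119/4 - o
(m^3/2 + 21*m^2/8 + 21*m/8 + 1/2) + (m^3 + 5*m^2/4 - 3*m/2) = 3*m^3/2 + 31*m^2/8 + 9*m/8 + 1/2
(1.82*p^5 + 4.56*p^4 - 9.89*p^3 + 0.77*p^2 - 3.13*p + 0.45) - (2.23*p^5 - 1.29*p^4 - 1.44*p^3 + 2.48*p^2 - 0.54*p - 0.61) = -0.41*p^5 + 5.85*p^4 - 8.45*p^3 - 1.71*p^2 - 2.59*p + 1.06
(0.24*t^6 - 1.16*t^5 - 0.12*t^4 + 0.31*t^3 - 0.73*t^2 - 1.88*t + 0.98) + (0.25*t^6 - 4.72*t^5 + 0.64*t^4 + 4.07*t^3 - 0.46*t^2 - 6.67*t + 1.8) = 0.49*t^6 - 5.88*t^5 + 0.52*t^4 + 4.38*t^3 - 1.19*t^2 - 8.55*t + 2.78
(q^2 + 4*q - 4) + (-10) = q^2 + 4*q - 14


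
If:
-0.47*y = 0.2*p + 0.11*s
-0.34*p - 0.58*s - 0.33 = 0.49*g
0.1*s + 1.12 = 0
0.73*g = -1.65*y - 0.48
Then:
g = 4.55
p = 11.58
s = -11.20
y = -2.30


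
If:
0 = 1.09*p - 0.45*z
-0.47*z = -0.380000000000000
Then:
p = 0.33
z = 0.81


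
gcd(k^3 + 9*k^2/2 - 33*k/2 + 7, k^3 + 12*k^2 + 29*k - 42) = k + 7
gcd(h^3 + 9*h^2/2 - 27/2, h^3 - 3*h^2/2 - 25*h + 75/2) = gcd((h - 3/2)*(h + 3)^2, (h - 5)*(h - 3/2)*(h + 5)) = h - 3/2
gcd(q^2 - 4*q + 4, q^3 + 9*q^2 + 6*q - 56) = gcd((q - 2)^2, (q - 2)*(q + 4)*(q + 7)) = q - 2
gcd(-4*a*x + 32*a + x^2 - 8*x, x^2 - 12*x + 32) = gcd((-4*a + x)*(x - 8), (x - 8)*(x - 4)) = x - 8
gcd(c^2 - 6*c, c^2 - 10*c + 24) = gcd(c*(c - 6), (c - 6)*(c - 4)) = c - 6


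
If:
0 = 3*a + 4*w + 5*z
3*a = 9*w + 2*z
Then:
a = -37*z/39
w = -7*z/13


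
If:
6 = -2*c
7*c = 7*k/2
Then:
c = -3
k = -6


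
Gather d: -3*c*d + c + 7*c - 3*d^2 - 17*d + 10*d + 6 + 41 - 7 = 8*c - 3*d^2 + d*(-3*c - 7) + 40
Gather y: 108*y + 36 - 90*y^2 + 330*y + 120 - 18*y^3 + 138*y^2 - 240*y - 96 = -18*y^3 + 48*y^2 + 198*y + 60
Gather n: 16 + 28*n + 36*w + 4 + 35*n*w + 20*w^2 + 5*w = n*(35*w + 28) + 20*w^2 + 41*w + 20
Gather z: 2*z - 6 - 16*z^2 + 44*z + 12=-16*z^2 + 46*z + 6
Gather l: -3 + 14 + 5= 16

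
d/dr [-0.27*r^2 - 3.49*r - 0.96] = -0.54*r - 3.49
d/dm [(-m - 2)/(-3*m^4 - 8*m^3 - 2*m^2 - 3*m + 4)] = (3*m^4 + 8*m^3 + 2*m^2 + 3*m - (m + 2)*(12*m^3 + 24*m^2 + 4*m + 3) - 4)/(3*m^4 + 8*m^3 + 2*m^2 + 3*m - 4)^2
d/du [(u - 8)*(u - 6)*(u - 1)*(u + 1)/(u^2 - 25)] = 2*(u^5 - 7*u^4 - 50*u^3 + 518*u^2 - 1127*u - 175)/(u^4 - 50*u^2 + 625)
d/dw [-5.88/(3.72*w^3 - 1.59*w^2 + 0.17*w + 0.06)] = (65.6208*w^2 - 18.6984*w + 0.9996)/(3.72*w^3 - 1.59*w^2 + 0.17*w + 0.06)^2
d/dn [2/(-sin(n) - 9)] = 2*cos(n)/(sin(n) + 9)^2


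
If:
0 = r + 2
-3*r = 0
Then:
No Solution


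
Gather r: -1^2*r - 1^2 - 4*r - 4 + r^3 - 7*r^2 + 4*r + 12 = r^3 - 7*r^2 - r + 7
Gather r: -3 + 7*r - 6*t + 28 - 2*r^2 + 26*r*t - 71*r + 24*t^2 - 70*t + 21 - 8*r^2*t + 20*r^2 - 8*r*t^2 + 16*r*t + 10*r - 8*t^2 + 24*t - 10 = r^2*(18 - 8*t) + r*(-8*t^2 + 42*t - 54) + 16*t^2 - 52*t + 36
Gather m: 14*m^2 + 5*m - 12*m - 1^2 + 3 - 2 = 14*m^2 - 7*m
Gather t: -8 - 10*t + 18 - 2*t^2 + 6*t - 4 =-2*t^2 - 4*t + 6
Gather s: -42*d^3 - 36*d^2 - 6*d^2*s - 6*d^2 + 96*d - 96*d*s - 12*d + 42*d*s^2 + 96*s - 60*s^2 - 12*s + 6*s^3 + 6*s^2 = -42*d^3 - 42*d^2 + 84*d + 6*s^3 + s^2*(42*d - 54) + s*(-6*d^2 - 96*d + 84)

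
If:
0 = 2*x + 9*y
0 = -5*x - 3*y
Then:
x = 0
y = 0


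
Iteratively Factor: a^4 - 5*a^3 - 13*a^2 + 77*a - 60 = (a - 5)*(a^3 - 13*a + 12) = (a - 5)*(a + 4)*(a^2 - 4*a + 3) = (a - 5)*(a - 3)*(a + 4)*(a - 1)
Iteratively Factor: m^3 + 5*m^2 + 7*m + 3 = (m + 1)*(m^2 + 4*m + 3) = (m + 1)^2*(m + 3)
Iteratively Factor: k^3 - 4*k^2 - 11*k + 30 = (k - 2)*(k^2 - 2*k - 15) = (k - 2)*(k + 3)*(k - 5)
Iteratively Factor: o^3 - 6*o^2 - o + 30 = (o - 5)*(o^2 - o - 6) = (o - 5)*(o - 3)*(o + 2)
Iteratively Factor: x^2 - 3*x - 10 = (x - 5)*(x + 2)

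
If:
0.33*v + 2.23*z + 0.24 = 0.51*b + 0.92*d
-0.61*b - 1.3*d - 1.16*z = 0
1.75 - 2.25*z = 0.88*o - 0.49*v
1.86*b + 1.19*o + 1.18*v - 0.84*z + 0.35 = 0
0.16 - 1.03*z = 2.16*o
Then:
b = 1.56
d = -0.95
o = -0.04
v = -2.55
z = 0.24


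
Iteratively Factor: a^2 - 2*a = (a - 2)*(a)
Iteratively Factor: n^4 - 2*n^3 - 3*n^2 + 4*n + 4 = (n + 1)*(n^3 - 3*n^2 + 4) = (n + 1)^2*(n^2 - 4*n + 4) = (n - 2)*(n + 1)^2*(n - 2)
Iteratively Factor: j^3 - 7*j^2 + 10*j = (j - 2)*(j^2 - 5*j) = j*(j - 2)*(j - 5)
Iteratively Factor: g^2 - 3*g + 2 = (g - 1)*(g - 2)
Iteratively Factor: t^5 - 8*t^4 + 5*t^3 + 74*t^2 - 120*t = (t - 5)*(t^4 - 3*t^3 - 10*t^2 + 24*t) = (t - 5)*(t - 2)*(t^3 - t^2 - 12*t) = (t - 5)*(t - 4)*(t - 2)*(t^2 + 3*t) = t*(t - 5)*(t - 4)*(t - 2)*(t + 3)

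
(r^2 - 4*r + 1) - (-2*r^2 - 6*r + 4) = 3*r^2 + 2*r - 3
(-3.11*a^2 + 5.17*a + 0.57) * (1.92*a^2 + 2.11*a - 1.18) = -5.9712*a^4 + 3.3643*a^3 + 15.6729*a^2 - 4.8979*a - 0.6726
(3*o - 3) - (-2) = 3*o - 1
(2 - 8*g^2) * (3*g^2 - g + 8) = -24*g^4 + 8*g^3 - 58*g^2 - 2*g + 16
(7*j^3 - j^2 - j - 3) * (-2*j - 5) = -14*j^4 - 33*j^3 + 7*j^2 + 11*j + 15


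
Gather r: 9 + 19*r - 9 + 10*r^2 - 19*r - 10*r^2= 0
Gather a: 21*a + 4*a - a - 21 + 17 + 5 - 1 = 24*a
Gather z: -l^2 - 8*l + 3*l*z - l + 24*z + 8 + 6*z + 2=-l^2 - 9*l + z*(3*l + 30) + 10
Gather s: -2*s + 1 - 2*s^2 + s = -2*s^2 - s + 1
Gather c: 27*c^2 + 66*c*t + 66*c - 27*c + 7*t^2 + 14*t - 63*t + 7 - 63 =27*c^2 + c*(66*t + 39) + 7*t^2 - 49*t - 56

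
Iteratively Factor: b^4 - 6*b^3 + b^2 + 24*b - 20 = (b - 1)*(b^3 - 5*b^2 - 4*b + 20) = (b - 2)*(b - 1)*(b^2 - 3*b - 10) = (b - 2)*(b - 1)*(b + 2)*(b - 5)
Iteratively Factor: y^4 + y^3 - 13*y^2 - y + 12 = (y + 1)*(y^3 - 13*y + 12) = (y + 1)*(y + 4)*(y^2 - 4*y + 3) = (y - 1)*(y + 1)*(y + 4)*(y - 3)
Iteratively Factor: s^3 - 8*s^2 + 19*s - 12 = (s - 4)*(s^2 - 4*s + 3) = (s - 4)*(s - 1)*(s - 3)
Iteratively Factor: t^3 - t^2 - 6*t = (t)*(t^2 - t - 6) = t*(t - 3)*(t + 2)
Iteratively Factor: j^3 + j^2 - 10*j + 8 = (j - 2)*(j^2 + 3*j - 4) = (j - 2)*(j - 1)*(j + 4)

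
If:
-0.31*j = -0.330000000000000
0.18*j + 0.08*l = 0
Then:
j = 1.06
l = -2.40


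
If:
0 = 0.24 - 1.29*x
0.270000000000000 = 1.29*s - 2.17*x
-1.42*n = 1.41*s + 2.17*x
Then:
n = -0.80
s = 0.52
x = 0.19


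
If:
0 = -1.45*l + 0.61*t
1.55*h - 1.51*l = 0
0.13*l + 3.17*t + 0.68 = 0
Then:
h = -0.09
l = -0.09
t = -0.21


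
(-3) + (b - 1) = b - 4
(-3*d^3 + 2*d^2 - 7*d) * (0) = 0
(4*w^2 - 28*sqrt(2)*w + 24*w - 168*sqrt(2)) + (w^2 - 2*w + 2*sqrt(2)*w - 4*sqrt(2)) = 5*w^2 - 26*sqrt(2)*w + 22*w - 172*sqrt(2)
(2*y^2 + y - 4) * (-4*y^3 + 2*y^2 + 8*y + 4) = -8*y^5 + 34*y^3 + 8*y^2 - 28*y - 16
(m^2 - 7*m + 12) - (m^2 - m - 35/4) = 83/4 - 6*m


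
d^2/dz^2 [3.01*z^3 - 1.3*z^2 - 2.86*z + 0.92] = 18.06*z - 2.6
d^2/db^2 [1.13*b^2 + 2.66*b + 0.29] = 2.26000000000000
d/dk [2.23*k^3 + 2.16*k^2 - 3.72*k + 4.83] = 6.69*k^2 + 4.32*k - 3.72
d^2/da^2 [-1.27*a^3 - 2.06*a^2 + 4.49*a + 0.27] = -7.62*a - 4.12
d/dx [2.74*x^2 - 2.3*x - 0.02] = 5.48*x - 2.3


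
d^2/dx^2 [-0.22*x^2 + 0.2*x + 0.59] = -0.440000000000000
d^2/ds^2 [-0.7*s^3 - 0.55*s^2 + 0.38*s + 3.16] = -4.2*s - 1.1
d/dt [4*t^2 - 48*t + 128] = 8*t - 48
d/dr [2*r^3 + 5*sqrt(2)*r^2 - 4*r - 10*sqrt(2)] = 6*r^2 + 10*sqrt(2)*r - 4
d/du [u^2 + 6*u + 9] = 2*u + 6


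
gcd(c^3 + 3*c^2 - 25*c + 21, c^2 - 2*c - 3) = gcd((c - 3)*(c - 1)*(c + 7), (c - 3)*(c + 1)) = c - 3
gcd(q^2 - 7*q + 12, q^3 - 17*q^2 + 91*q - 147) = q - 3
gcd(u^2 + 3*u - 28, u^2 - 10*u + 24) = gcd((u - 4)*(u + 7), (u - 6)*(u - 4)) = u - 4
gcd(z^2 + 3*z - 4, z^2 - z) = z - 1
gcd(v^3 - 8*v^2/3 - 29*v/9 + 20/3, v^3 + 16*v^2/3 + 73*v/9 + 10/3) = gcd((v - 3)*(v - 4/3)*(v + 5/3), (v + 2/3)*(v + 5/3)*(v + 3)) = v + 5/3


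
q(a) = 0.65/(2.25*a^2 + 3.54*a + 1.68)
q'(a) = 0.65*(-4.5*a - 3.54)/(2.25*a^2 + 3.54*a + 1.68)^2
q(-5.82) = 0.01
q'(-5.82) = 0.00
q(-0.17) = 0.57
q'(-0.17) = -1.38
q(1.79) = 0.04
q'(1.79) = -0.03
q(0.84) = 0.10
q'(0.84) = -0.12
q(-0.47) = 1.27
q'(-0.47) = -3.52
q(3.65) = 0.01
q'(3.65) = -0.01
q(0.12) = 0.30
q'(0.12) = -0.58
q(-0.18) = 0.58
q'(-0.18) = -1.43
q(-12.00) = 0.00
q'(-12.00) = 0.00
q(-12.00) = 0.00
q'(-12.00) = 0.00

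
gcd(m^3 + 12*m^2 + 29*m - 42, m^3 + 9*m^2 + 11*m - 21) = m^2 + 6*m - 7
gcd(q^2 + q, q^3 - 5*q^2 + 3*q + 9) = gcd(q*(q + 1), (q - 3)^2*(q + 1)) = q + 1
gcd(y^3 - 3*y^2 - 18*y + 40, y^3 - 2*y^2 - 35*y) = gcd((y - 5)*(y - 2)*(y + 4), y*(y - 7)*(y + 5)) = 1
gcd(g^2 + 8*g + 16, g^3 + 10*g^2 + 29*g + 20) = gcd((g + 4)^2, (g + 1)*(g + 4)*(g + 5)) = g + 4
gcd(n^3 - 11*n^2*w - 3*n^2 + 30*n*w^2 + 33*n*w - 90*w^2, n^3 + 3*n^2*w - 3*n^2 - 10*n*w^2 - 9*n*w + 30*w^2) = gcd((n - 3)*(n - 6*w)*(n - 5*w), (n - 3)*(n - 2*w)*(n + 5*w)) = n - 3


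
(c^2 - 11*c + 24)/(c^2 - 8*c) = (c - 3)/c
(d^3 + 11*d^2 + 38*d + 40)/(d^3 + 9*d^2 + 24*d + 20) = (d + 4)/(d + 2)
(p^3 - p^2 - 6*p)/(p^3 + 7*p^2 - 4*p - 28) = p*(p - 3)/(p^2 + 5*p - 14)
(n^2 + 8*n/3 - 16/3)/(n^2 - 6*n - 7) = (-3*n^2 - 8*n + 16)/(3*(-n^2 + 6*n + 7))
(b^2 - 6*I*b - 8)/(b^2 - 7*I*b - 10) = (b - 4*I)/(b - 5*I)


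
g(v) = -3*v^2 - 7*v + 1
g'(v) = -6*v - 7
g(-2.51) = -0.33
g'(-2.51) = 8.06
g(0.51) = -3.35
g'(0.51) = -10.06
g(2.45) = -34.16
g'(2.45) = -21.70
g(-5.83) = -60.16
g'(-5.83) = 27.98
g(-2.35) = 0.88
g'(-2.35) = 7.10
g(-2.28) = 1.36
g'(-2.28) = 6.68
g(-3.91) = -17.49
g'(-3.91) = 16.46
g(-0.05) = 1.34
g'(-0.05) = -6.70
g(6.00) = -149.00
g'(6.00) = -43.00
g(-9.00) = -179.00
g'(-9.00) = 47.00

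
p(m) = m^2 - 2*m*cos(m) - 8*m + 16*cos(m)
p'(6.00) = 3.20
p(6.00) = -8.16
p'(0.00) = -10.00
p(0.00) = 16.00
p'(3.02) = -1.18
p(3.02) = -24.93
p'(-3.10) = -11.28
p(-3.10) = 12.23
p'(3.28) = 1.84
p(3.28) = -24.83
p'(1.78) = -16.19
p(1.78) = -13.66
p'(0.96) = -18.76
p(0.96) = 1.32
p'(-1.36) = 7.17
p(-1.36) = 16.65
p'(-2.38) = 3.01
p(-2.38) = 9.68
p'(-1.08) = 4.91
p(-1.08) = 18.37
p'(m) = 2*m*sin(m) + 2*m - 16*sin(m) - 2*cos(m) - 8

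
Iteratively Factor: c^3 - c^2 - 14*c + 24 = (c + 4)*(c^2 - 5*c + 6) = (c - 3)*(c + 4)*(c - 2)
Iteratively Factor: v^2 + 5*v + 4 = (v + 4)*(v + 1)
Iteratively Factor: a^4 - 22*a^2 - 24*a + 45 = (a - 5)*(a^3 + 5*a^2 + 3*a - 9) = (a - 5)*(a + 3)*(a^2 + 2*a - 3) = (a - 5)*(a - 1)*(a + 3)*(a + 3)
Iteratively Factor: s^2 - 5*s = (s)*(s - 5)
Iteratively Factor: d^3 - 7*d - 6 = (d - 3)*(d^2 + 3*d + 2) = (d - 3)*(d + 1)*(d + 2)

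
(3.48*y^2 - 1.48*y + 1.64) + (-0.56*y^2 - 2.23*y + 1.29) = 2.92*y^2 - 3.71*y + 2.93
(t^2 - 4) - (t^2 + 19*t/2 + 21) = -19*t/2 - 25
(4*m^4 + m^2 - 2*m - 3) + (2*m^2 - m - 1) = 4*m^4 + 3*m^2 - 3*m - 4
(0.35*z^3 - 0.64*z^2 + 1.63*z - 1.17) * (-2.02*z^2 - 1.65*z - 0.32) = -0.707*z^5 + 0.7153*z^4 - 2.3486*z^3 - 0.1213*z^2 + 1.4089*z + 0.3744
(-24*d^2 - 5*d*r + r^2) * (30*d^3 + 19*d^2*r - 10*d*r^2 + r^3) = -720*d^5 - 606*d^4*r + 175*d^3*r^2 + 45*d^2*r^3 - 15*d*r^4 + r^5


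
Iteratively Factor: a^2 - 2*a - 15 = (a + 3)*(a - 5)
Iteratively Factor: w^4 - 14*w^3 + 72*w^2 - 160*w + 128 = (w - 4)*(w^3 - 10*w^2 + 32*w - 32) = (w - 4)^2*(w^2 - 6*w + 8) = (w - 4)^2*(w - 2)*(w - 4)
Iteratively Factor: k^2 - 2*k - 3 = (k - 3)*(k + 1)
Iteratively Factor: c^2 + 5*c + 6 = (c + 2)*(c + 3)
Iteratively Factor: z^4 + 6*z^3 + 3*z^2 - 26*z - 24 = (z + 3)*(z^3 + 3*z^2 - 6*z - 8) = (z + 3)*(z + 4)*(z^2 - z - 2) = (z - 2)*(z + 3)*(z + 4)*(z + 1)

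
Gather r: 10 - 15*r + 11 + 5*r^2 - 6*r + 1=5*r^2 - 21*r + 22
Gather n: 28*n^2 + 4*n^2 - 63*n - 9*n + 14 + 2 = 32*n^2 - 72*n + 16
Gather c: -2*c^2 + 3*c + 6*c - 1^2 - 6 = -2*c^2 + 9*c - 7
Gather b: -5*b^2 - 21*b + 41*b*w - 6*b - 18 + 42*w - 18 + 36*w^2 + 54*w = -5*b^2 + b*(41*w - 27) + 36*w^2 + 96*w - 36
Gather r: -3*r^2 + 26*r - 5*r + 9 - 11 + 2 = -3*r^2 + 21*r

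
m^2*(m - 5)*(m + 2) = m^4 - 3*m^3 - 10*m^2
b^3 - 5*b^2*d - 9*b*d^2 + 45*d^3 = (b - 5*d)*(b - 3*d)*(b + 3*d)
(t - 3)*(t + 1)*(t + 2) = t^3 - 7*t - 6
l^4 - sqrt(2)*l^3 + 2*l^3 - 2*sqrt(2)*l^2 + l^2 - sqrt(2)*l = l*(l + 1)^2*(l - sqrt(2))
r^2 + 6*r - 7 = (r - 1)*(r + 7)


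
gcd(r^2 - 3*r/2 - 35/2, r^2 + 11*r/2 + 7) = r + 7/2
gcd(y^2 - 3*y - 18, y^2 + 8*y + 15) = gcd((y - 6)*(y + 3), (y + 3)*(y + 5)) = y + 3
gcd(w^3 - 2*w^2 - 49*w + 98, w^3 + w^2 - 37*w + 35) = w + 7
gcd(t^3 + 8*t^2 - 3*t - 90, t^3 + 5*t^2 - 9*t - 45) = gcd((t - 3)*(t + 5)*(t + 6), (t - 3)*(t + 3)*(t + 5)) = t^2 + 2*t - 15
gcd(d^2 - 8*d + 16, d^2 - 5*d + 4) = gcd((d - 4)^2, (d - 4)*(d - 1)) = d - 4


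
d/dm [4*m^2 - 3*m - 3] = 8*m - 3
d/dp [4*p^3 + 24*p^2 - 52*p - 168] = 12*p^2 + 48*p - 52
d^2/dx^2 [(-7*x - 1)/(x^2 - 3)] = 2*(-4*x^2*(7*x + 1) + (21*x + 1)*(x^2 - 3))/(x^2 - 3)^3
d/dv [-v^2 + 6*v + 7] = 6 - 2*v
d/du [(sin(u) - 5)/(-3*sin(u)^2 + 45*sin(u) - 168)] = (sin(u)^2 - 10*sin(u) + 19)*cos(u)/(3*(sin(u)^2 - 15*sin(u) + 56)^2)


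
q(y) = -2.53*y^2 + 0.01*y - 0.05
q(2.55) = -16.48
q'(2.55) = -12.89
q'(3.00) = -15.17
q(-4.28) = -46.44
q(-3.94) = -39.36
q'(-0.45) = 2.29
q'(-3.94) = 19.95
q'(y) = 0.01 - 5.06*y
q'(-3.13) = 15.85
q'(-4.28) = 21.67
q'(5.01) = -25.34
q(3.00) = -22.79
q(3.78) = -36.16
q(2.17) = -11.94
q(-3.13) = -24.87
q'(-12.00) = 60.73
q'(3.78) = -19.12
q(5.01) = -63.50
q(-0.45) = -0.57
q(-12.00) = -364.49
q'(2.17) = -10.97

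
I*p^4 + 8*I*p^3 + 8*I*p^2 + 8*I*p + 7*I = (p + 1)*(p + 7)*(p + I)*(I*p + 1)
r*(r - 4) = r^2 - 4*r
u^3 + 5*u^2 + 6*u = u*(u + 2)*(u + 3)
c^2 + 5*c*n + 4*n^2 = (c + n)*(c + 4*n)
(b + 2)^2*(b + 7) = b^3 + 11*b^2 + 32*b + 28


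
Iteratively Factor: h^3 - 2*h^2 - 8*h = (h)*(h^2 - 2*h - 8) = h*(h + 2)*(h - 4)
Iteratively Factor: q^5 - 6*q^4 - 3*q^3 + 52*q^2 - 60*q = (q - 5)*(q^4 - q^3 - 8*q^2 + 12*q) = (q - 5)*(q - 2)*(q^3 + q^2 - 6*q) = q*(q - 5)*(q - 2)*(q^2 + q - 6) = q*(q - 5)*(q - 2)^2*(q + 3)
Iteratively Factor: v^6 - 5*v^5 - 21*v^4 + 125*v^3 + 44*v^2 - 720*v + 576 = (v + 4)*(v^5 - 9*v^4 + 15*v^3 + 65*v^2 - 216*v + 144) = (v + 3)*(v + 4)*(v^4 - 12*v^3 + 51*v^2 - 88*v + 48) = (v - 3)*(v + 3)*(v + 4)*(v^3 - 9*v^2 + 24*v - 16) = (v - 4)*(v - 3)*(v + 3)*(v + 4)*(v^2 - 5*v + 4) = (v - 4)*(v - 3)*(v - 1)*(v + 3)*(v + 4)*(v - 4)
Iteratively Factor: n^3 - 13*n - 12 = (n + 3)*(n^2 - 3*n - 4) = (n + 1)*(n + 3)*(n - 4)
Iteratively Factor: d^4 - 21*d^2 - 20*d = (d + 1)*(d^3 - d^2 - 20*d) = (d + 1)*(d + 4)*(d^2 - 5*d) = d*(d + 1)*(d + 4)*(d - 5)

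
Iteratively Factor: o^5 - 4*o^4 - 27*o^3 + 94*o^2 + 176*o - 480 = (o - 2)*(o^4 - 2*o^3 - 31*o^2 + 32*o + 240) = (o - 2)*(o + 3)*(o^3 - 5*o^2 - 16*o + 80) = (o - 4)*(o - 2)*(o + 3)*(o^2 - o - 20) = (o - 5)*(o - 4)*(o - 2)*(o + 3)*(o + 4)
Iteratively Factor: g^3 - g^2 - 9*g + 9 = (g - 1)*(g^2 - 9) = (g - 1)*(g + 3)*(g - 3)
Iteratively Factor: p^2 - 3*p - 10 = (p + 2)*(p - 5)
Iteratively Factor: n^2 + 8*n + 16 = (n + 4)*(n + 4)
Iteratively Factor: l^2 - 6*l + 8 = (l - 4)*(l - 2)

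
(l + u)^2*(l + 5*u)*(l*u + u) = l^4*u + 7*l^3*u^2 + l^3*u + 11*l^2*u^3 + 7*l^2*u^2 + 5*l*u^4 + 11*l*u^3 + 5*u^4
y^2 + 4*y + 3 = (y + 1)*(y + 3)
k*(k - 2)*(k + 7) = k^3 + 5*k^2 - 14*k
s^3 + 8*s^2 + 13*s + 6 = (s + 1)^2*(s + 6)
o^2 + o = o*(o + 1)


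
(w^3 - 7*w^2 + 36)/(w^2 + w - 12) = (w^2 - 4*w - 12)/(w + 4)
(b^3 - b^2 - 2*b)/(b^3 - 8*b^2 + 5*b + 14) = b/(b - 7)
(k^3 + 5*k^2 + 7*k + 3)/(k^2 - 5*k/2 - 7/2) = 2*(k^2 + 4*k + 3)/(2*k - 7)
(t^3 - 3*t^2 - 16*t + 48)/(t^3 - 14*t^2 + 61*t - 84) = (t + 4)/(t - 7)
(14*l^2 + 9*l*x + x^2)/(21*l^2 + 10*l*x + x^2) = (2*l + x)/(3*l + x)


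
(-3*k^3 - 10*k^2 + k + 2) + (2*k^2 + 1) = -3*k^3 - 8*k^2 + k + 3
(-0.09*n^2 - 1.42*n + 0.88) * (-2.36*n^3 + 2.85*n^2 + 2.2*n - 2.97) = 0.2124*n^5 + 3.0947*n^4 - 6.3218*n^3 - 0.3487*n^2 + 6.1534*n - 2.6136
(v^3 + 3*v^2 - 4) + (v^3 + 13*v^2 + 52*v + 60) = 2*v^3 + 16*v^2 + 52*v + 56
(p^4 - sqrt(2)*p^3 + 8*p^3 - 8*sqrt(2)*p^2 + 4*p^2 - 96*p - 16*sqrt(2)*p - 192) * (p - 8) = p^5 - sqrt(2)*p^4 - 60*p^3 - 128*p^2 + 48*sqrt(2)*p^2 + 128*sqrt(2)*p + 576*p + 1536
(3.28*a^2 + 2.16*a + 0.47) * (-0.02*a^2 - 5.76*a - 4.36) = -0.0656*a^4 - 18.936*a^3 - 26.7518*a^2 - 12.1248*a - 2.0492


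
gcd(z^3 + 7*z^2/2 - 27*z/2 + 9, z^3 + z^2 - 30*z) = z + 6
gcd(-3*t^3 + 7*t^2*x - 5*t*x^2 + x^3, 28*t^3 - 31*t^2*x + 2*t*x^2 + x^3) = -t + x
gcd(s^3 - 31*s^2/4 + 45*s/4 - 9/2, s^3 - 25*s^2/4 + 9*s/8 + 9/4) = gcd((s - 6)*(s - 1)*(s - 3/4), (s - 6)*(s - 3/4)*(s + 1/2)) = s^2 - 27*s/4 + 9/2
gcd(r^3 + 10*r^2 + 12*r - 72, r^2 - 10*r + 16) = r - 2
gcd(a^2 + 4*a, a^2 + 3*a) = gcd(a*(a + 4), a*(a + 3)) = a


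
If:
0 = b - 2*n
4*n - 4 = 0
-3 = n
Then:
No Solution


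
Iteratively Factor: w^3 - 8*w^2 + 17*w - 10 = (w - 5)*(w^2 - 3*w + 2) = (w - 5)*(w - 1)*(w - 2)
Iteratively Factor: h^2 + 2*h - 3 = (h - 1)*(h + 3)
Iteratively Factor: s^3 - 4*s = (s - 2)*(s^2 + 2*s) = (s - 2)*(s + 2)*(s)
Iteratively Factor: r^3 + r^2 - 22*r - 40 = (r + 4)*(r^2 - 3*r - 10) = (r + 2)*(r + 4)*(r - 5)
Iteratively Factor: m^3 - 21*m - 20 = (m + 1)*(m^2 - m - 20) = (m - 5)*(m + 1)*(m + 4)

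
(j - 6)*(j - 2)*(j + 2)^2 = j^4 - 4*j^3 - 16*j^2 + 16*j + 48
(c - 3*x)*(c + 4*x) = c^2 + c*x - 12*x^2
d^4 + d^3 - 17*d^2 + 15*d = d*(d - 3)*(d - 1)*(d + 5)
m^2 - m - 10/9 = (m - 5/3)*(m + 2/3)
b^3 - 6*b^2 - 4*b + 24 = (b - 6)*(b - 2)*(b + 2)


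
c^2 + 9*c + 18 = (c + 3)*(c + 6)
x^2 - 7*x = x*(x - 7)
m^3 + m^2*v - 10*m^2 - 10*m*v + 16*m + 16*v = (m - 8)*(m - 2)*(m + v)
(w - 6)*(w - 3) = w^2 - 9*w + 18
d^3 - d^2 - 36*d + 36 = (d - 6)*(d - 1)*(d + 6)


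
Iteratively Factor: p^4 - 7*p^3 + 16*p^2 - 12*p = (p - 3)*(p^3 - 4*p^2 + 4*p) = (p - 3)*(p - 2)*(p^2 - 2*p) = p*(p - 3)*(p - 2)*(p - 2)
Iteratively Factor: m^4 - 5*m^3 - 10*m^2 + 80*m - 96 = (m - 2)*(m^3 - 3*m^2 - 16*m + 48) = (m - 4)*(m - 2)*(m^2 + m - 12) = (m - 4)*(m - 2)*(m + 4)*(m - 3)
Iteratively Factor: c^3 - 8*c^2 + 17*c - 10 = (c - 2)*(c^2 - 6*c + 5) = (c - 2)*(c - 1)*(c - 5)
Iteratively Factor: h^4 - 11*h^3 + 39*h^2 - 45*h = (h - 3)*(h^3 - 8*h^2 + 15*h) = (h - 5)*(h - 3)*(h^2 - 3*h) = (h - 5)*(h - 3)^2*(h)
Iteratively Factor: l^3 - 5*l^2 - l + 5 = (l - 1)*(l^2 - 4*l - 5) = (l - 1)*(l + 1)*(l - 5)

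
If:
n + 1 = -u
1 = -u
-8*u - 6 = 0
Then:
No Solution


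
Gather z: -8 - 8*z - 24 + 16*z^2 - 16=16*z^2 - 8*z - 48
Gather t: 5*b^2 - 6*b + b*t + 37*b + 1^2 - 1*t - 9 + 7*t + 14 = 5*b^2 + 31*b + t*(b + 6) + 6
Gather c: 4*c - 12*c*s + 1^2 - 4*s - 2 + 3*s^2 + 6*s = c*(4 - 12*s) + 3*s^2 + 2*s - 1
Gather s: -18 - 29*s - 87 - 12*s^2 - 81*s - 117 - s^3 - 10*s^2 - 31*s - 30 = -s^3 - 22*s^2 - 141*s - 252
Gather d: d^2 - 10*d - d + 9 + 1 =d^2 - 11*d + 10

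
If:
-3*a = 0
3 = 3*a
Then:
No Solution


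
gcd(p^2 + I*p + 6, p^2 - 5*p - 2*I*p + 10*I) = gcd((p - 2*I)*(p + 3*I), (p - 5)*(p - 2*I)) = p - 2*I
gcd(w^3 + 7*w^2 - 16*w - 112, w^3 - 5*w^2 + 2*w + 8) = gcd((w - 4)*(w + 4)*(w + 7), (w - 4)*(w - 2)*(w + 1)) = w - 4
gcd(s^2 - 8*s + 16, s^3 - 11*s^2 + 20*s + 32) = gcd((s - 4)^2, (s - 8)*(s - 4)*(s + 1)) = s - 4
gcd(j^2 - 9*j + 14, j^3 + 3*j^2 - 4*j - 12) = j - 2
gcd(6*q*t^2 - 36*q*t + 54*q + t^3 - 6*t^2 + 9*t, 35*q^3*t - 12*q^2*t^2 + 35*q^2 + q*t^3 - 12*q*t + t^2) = 1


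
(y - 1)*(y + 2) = y^2 + y - 2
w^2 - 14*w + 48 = (w - 8)*(w - 6)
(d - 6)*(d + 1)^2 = d^3 - 4*d^2 - 11*d - 6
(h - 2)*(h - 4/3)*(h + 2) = h^3 - 4*h^2/3 - 4*h + 16/3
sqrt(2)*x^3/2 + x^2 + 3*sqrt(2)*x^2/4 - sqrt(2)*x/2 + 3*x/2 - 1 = (x - 1/2)*(x + 2)*(sqrt(2)*x/2 + 1)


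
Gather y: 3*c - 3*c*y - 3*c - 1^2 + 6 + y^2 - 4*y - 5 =y^2 + y*(-3*c - 4)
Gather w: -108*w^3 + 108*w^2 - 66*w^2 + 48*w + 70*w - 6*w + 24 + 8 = -108*w^3 + 42*w^2 + 112*w + 32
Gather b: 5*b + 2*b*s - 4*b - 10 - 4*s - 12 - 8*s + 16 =b*(2*s + 1) - 12*s - 6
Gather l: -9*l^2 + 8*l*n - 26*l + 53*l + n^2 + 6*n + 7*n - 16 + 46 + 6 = -9*l^2 + l*(8*n + 27) + n^2 + 13*n + 36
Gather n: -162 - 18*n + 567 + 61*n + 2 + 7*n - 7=50*n + 400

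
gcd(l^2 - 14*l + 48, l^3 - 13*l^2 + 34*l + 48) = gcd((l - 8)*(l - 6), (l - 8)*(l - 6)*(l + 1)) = l^2 - 14*l + 48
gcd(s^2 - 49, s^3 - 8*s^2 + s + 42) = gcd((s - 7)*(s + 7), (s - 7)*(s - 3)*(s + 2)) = s - 7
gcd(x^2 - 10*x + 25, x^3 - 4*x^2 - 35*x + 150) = x^2 - 10*x + 25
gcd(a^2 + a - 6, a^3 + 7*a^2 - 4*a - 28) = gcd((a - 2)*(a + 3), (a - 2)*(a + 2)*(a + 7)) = a - 2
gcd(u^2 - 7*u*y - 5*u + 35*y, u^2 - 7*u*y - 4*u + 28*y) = -u + 7*y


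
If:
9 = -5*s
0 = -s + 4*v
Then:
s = -9/5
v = -9/20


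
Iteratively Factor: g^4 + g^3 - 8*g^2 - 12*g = (g - 3)*(g^3 + 4*g^2 + 4*g) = g*(g - 3)*(g^2 + 4*g + 4) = g*(g - 3)*(g + 2)*(g + 2)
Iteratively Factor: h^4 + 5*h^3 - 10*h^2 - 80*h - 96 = (h + 3)*(h^3 + 2*h^2 - 16*h - 32) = (h - 4)*(h + 3)*(h^2 + 6*h + 8) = (h - 4)*(h + 3)*(h + 4)*(h + 2)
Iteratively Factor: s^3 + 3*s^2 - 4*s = (s + 4)*(s^2 - s) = s*(s + 4)*(s - 1)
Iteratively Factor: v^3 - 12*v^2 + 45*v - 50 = (v - 5)*(v^2 - 7*v + 10) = (v - 5)^2*(v - 2)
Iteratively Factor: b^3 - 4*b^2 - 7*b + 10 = (b + 2)*(b^2 - 6*b + 5) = (b - 5)*(b + 2)*(b - 1)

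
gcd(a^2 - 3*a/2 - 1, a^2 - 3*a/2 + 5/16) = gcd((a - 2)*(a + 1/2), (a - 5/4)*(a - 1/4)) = 1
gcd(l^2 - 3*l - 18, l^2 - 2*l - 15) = l + 3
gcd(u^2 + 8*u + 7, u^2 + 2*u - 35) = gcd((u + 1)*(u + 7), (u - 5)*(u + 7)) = u + 7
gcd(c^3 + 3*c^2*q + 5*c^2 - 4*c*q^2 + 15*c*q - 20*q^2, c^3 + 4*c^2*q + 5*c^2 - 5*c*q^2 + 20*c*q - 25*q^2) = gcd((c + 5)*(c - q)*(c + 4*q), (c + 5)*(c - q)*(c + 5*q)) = -c^2 + c*q - 5*c + 5*q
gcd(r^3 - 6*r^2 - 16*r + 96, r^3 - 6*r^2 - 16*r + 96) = r^3 - 6*r^2 - 16*r + 96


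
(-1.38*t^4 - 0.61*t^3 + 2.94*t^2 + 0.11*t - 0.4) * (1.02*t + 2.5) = -1.4076*t^5 - 4.0722*t^4 + 1.4738*t^3 + 7.4622*t^2 - 0.133*t - 1.0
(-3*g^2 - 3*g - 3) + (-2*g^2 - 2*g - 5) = -5*g^2 - 5*g - 8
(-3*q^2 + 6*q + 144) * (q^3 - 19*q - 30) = -3*q^5 + 6*q^4 + 201*q^3 - 24*q^2 - 2916*q - 4320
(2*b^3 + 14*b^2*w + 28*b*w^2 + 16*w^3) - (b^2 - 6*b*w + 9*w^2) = 2*b^3 + 14*b^2*w - b^2 + 28*b*w^2 + 6*b*w + 16*w^3 - 9*w^2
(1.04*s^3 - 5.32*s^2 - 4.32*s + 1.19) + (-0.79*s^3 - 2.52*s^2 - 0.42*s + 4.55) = 0.25*s^3 - 7.84*s^2 - 4.74*s + 5.74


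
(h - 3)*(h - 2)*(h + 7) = h^3 + 2*h^2 - 29*h + 42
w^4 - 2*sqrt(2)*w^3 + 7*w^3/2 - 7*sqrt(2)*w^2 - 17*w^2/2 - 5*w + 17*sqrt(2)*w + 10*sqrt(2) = (w - 2)*(w + 1/2)*(w + 5)*(w - 2*sqrt(2))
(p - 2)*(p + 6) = p^2 + 4*p - 12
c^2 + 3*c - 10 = (c - 2)*(c + 5)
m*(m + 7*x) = m^2 + 7*m*x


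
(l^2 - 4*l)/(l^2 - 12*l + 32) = l/(l - 8)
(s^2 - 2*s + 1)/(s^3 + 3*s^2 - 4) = (s - 1)/(s^2 + 4*s + 4)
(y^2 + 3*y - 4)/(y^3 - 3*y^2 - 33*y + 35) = (y + 4)/(y^2 - 2*y - 35)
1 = 1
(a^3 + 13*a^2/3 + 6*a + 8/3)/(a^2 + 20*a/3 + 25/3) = (3*a^3 + 13*a^2 + 18*a + 8)/(3*a^2 + 20*a + 25)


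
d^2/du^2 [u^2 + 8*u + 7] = 2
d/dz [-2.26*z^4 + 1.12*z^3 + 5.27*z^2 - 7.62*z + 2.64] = -9.04*z^3 + 3.36*z^2 + 10.54*z - 7.62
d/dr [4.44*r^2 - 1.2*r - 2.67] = 8.88*r - 1.2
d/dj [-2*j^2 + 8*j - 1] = 8 - 4*j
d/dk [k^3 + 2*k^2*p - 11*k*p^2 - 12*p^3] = 3*k^2 + 4*k*p - 11*p^2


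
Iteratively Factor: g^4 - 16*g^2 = (g - 4)*(g^3 + 4*g^2) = (g - 4)*(g + 4)*(g^2) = g*(g - 4)*(g + 4)*(g)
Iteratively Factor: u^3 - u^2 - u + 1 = (u + 1)*(u^2 - 2*u + 1) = (u - 1)*(u + 1)*(u - 1)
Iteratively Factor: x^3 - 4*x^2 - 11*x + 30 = (x + 3)*(x^2 - 7*x + 10) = (x - 5)*(x + 3)*(x - 2)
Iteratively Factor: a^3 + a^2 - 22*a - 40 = (a - 5)*(a^2 + 6*a + 8) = (a - 5)*(a + 4)*(a + 2)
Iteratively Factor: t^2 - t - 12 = (t - 4)*(t + 3)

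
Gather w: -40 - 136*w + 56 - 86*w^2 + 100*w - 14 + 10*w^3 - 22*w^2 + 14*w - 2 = 10*w^3 - 108*w^2 - 22*w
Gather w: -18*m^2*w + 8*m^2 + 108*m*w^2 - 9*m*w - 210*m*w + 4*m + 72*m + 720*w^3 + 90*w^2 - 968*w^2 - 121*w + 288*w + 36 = 8*m^2 + 76*m + 720*w^3 + w^2*(108*m - 878) + w*(-18*m^2 - 219*m + 167) + 36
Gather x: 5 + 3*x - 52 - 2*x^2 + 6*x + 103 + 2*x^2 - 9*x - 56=0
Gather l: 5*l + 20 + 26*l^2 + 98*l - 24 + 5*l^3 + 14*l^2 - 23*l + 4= 5*l^3 + 40*l^2 + 80*l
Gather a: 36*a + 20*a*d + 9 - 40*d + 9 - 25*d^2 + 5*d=a*(20*d + 36) - 25*d^2 - 35*d + 18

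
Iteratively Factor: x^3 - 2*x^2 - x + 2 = (x + 1)*(x^2 - 3*x + 2) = (x - 2)*(x + 1)*(x - 1)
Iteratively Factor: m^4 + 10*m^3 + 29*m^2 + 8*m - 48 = (m - 1)*(m^3 + 11*m^2 + 40*m + 48) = (m - 1)*(m + 4)*(m^2 + 7*m + 12) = (m - 1)*(m + 4)^2*(m + 3)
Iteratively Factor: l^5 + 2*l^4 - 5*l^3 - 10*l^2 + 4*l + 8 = (l - 1)*(l^4 + 3*l^3 - 2*l^2 - 12*l - 8) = (l - 1)*(l + 1)*(l^3 + 2*l^2 - 4*l - 8) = (l - 1)*(l + 1)*(l + 2)*(l^2 - 4) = (l - 2)*(l - 1)*(l + 1)*(l + 2)*(l + 2)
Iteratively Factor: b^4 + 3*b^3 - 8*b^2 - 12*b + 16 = (b + 2)*(b^3 + b^2 - 10*b + 8) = (b - 2)*(b + 2)*(b^2 + 3*b - 4) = (b - 2)*(b - 1)*(b + 2)*(b + 4)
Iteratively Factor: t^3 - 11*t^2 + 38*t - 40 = (t - 2)*(t^2 - 9*t + 20) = (t - 5)*(t - 2)*(t - 4)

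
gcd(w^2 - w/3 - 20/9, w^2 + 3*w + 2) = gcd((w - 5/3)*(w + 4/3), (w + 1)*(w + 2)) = 1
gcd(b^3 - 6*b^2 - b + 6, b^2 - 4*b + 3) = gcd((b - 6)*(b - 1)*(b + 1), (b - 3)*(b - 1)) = b - 1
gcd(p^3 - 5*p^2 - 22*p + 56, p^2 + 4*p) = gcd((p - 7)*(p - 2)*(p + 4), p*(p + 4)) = p + 4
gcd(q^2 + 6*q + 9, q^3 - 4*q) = 1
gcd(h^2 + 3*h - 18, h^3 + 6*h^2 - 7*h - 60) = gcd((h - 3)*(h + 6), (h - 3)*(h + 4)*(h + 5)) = h - 3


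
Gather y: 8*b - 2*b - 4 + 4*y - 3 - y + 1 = 6*b + 3*y - 6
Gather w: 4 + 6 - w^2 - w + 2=-w^2 - w + 12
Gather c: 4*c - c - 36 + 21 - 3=3*c - 18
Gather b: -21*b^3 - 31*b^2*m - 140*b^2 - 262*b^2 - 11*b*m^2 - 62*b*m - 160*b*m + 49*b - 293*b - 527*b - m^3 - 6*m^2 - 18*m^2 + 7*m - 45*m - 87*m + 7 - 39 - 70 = -21*b^3 + b^2*(-31*m - 402) + b*(-11*m^2 - 222*m - 771) - m^3 - 24*m^2 - 125*m - 102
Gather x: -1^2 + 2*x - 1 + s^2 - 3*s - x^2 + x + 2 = s^2 - 3*s - x^2 + 3*x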